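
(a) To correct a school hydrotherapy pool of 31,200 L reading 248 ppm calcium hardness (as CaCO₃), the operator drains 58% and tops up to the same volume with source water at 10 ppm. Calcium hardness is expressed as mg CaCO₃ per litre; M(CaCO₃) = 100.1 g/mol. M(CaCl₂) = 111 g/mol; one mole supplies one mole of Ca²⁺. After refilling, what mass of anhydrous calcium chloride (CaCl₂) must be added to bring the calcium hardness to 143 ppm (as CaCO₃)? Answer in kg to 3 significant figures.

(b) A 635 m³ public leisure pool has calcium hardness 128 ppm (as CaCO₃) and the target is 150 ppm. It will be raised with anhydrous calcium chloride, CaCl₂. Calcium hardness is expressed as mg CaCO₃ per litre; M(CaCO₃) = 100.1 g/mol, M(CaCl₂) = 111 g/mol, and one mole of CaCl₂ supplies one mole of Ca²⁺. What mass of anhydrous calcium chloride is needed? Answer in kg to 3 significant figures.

(a) 1.14 kg; (b) 15.5 kg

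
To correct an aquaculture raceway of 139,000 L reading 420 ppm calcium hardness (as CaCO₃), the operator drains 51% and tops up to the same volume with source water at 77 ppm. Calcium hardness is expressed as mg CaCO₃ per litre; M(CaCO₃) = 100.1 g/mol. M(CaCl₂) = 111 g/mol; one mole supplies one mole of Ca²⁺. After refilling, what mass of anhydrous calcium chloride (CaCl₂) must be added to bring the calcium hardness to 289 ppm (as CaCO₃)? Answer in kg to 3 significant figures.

After draining 51% and refilling: 420 × 0.49 + 77 × 0.51 = 245.07 ppm.
Deficit to target: 289 − 245.07 = 43.93 mg/L.
As CaCO₃: 43.93 mg/L × 139,000 L = 6106 g; ÷ 100.1 = 61 mol Ca²⁺.
Mass: 61 × 111 = 6771 g.

6.77 kg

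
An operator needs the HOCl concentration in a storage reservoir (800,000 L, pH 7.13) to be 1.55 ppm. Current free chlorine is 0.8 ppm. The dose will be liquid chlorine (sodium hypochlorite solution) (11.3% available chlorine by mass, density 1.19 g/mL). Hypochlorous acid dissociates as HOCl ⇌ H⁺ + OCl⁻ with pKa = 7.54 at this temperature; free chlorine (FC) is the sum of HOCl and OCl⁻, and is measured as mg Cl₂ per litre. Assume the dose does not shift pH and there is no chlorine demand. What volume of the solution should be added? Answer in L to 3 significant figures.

[OCl⁻]/[HOCl] = 10^(pH − pKa) = 10^(7.13 − 7.54) = 0.389; fraction as HOCl = 1/(1 + 0.389) = 0.7199.
Free chlorine required for 1.55 ppm HOCl: 1.55 / 0.7199 = 2.153 ppm.
FC to add: 2.153 − 0.8 = 1.353 mg/L as Cl₂.
Cl₂ equivalent: 1.353 mg/L × 800,000 L = 1082 g.
Product at 11.3% available Cl: 1082 / 0.113 = 9579 g.
Volume: 9579 g ÷ 1.19 g/mL = 8049 mL.

8.05 L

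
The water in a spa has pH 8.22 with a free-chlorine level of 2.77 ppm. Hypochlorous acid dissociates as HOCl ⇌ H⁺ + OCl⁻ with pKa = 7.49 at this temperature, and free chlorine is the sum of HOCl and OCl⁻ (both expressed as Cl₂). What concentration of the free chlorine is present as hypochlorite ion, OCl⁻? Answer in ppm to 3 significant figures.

[OCl⁻]/[HOCl] = 10^(pH − pKa) = 10^(8.22 − 7.49) = 10^0.73 = 5.37.
Fraction as HOCl = 1 / (1 + 5.37) = 0.157.
OCl⁻ = (1 − 0.157) × 2.77 ppm = 2.335 ppm.

2.34 ppm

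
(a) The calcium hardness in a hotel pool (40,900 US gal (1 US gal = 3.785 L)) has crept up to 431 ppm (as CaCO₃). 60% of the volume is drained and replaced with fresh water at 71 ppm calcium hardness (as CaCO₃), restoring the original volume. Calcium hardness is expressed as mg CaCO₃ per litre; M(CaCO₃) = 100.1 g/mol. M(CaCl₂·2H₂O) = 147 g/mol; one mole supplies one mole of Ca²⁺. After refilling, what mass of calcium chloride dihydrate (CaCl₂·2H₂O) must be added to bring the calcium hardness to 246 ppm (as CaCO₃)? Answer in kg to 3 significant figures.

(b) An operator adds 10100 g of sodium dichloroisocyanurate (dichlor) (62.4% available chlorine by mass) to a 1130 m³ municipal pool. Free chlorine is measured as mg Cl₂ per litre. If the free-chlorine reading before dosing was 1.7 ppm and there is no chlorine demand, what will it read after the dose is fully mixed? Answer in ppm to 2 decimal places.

(a) Volume: 40,900 US gal × 3.785 L/gal = 154,806 L.
(a) After draining 60% and refilling: 431 × 0.40 + 71 × 0.60 = 215 ppm.
(a) Deficit to target: 246 − 215 = 31 mg/L.
(a) As CaCO₃: 31 mg/L × 154,806 L = 4799 g; ÷ 100.1 = 47.94 mol Ca²⁺.
(a) Mass: 47.94 × 147 = 7047 g.

(b) Volume: 1130 m³ = 1,130,000 L.
(b) Available chlorine delivered: 10,100 g × 0.624 = 6302 g as Cl₂.
(b) Concentration rise: 6302 g / 1,130,000 L = 5.577 mg/L = 5.58 ppm.
(b) Final FC: 1.7 + 5.58 = 7.28 ppm.

(a) 7.05 kg; (b) 7.28 ppm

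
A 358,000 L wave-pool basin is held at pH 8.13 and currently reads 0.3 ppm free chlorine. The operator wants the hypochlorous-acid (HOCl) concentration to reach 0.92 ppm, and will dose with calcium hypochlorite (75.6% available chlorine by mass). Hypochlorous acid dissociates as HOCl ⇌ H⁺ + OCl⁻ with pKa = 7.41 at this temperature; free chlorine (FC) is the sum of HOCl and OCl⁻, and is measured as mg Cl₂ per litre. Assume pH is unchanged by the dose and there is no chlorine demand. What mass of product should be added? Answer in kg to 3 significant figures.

[OCl⁻]/[HOCl] = 10^(pH − pKa) = 10^(8.13 − 7.41) = 5.248; fraction as HOCl = 1/(1 + 5.248) = 0.16.
Free chlorine required for 0.92 ppm HOCl: 0.92 / 0.16 = 5.748 ppm.
FC to add: 5.748 − 0.3 = 5.448 mg/L as Cl₂.
Cl₂ equivalent: 5.448 mg/L × 358,000 L = 1950 g.
Product at 75.6% available Cl: 1950 / 0.756 = 2580 g.

2.58 kg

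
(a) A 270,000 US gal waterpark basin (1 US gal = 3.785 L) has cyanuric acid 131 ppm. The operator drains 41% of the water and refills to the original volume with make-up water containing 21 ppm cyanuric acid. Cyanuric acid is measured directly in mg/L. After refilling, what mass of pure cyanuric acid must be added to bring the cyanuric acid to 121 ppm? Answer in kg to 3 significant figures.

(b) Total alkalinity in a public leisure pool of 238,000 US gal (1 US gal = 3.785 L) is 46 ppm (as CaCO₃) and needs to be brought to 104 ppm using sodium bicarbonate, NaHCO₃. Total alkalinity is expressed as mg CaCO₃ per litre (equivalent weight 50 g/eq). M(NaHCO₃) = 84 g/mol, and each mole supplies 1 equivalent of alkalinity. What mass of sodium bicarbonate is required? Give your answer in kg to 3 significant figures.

(a) 35.9 kg; (b) 87.8 kg

(a) Volume: 270,000 US gal × 3.785 L/gal = 1,021,950 L.
(a) After draining 41% and refilling: 131 × 0.59 + 21 × 0.41 = 85.9 ppm.
(a) Deficit to target: 121 − 85.9 = 35.1 mg/L.
(a) Mass: 35.1 mg/L × 1,021,950 L = 35,870 g cyanuric acid.

(b) Volume: 238,000 US gal × 3.785 L/gal = 900,830 L.
(b) Alkalinity to add: (104 − 46) = 58 mg/L as CaCO₃ × 900,830 L = 52,250 g as CaCO₃.
(b) Equivalents: 52,250 g ÷ 50 g/eq = 1045 eq.
(b) NaHCO₃ supplies 1 eq per mole → 1045 mol.
(b) Mass: 1045 mol × 84 g/mol = 87,780 g.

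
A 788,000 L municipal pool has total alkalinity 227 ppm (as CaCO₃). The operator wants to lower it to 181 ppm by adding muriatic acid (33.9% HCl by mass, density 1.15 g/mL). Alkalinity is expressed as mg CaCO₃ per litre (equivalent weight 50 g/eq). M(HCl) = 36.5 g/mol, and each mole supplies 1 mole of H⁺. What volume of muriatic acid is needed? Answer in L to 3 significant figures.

67.9 L

Alkalinity to neutralize: (227 − 181) = 46 mg/L as CaCO₃ × 788,000 L = 36,250 g as CaCO₃.
Equivalents of H⁺ required: 36,250 ÷ 50 g/eq = 725 eq = 725 mol HCl.
Mass of HCl: 725 × 36.5 = 26,460 g.
Mass of 33.9% solution: 26,460 / 0.339 = 78,060 g.
Volume: 78,060 g ÷ 1.15 g/mL = 67,870 mL.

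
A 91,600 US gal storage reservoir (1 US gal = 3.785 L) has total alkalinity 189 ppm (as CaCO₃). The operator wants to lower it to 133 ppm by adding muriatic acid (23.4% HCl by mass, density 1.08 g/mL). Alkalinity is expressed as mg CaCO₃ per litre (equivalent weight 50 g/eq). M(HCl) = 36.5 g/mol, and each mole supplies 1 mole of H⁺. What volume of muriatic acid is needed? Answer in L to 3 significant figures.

56.1 L

Volume: 91,600 US gal × 3.785 L/gal = 346,706 L.
Alkalinity to neutralize: (189 − 133) = 56 mg/L as CaCO₃ × 346,706 L = 19,420 g as CaCO₃.
Equivalents of H⁺ required: 19,420 ÷ 50 g/eq = 388.3 eq = 388.3 mol HCl.
Mass of HCl: 388.3 × 36.5 = 14,170 g.
Mass of 23.4% solution: 14,170 / 0.234 = 60,570 g.
Volume: 60,570 g ÷ 1.08 g/mL = 56,080 mL.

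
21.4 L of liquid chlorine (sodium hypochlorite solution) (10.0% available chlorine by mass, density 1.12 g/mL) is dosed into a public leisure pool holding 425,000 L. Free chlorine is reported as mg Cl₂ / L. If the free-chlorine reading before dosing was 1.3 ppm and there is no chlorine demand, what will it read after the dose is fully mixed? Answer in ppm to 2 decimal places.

Mass of solution: 21.4 L × 1000 mL/L × 1.12 g/mL = 23,970 g.
Available chlorine delivered: 23,970 g × 0.1 = 2397 g as Cl₂.
Concentration rise: 2397 g / 425,000 L = 5.64 mg/L = 5.64 ppm.
Final FC: 1.3 + 5.64 = 6.94 ppm.

6.94 ppm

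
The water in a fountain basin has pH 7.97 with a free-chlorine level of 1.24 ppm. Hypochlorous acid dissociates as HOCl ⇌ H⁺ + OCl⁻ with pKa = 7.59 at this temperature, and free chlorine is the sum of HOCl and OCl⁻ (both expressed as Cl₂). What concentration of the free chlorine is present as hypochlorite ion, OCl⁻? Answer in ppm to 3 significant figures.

0.875 ppm

[OCl⁻]/[HOCl] = 10^(pH − pKa) = 10^(7.97 − 7.59) = 10^0.38 = 2.399.
Fraction as HOCl = 1 / (1 + 2.399) = 0.2942.
OCl⁻ = (1 − 0.2942) × 1.24 ppm = 0.8752 ppm.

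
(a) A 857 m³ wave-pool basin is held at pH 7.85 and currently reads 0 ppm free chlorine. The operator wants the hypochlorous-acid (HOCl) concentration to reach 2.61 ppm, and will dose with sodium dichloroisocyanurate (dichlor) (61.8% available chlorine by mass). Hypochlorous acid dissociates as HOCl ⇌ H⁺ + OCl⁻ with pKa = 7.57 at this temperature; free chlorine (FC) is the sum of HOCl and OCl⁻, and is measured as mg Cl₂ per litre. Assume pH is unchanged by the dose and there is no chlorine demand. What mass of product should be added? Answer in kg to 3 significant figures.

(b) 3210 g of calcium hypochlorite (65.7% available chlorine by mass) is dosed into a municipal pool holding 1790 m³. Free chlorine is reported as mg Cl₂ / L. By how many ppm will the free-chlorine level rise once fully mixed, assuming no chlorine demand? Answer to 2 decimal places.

(a) Volume: 857 m³ = 857,000 L.
(a) [OCl⁻]/[HOCl] = 10^(pH − pKa) = 10^(7.85 − 7.57) = 1.905; fraction as HOCl = 1/(1 + 1.905) = 0.3442.
(a) Free chlorine required for 2.61 ppm HOCl: 2.61 / 0.3442 = 7.583 ppm.
(a) FC to add: 7.583 − 0 = 7.583 mg/L as Cl₂.
(a) Cl₂ equivalent: 7.583 mg/L × 857,000 L = 6499 g.
(a) Product at 61.8% available Cl: 6499 / 0.618 = 10,520 g.

(b) Volume: 1790 m³ = 1,790,000 L.
(b) Available chlorine delivered: 3210 g × 0.657 = 2109 g as Cl₂.
(b) Concentration rise: 2109 g / 1,790,000 L = 1.178 mg/L = 1.18 ppm.

(a) 10.5 kg; (b) 1.18 ppm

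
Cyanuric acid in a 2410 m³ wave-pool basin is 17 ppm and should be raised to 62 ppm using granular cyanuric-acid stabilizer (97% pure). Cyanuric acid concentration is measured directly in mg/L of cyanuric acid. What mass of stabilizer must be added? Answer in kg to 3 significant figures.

112 kg

Volume: 2410 m³ = 2,410,000 L.
CYA to add: (62 − 17) = 45 mg/L × 2,410,000 L = 108,400 g cyanuric acid.
At 97% purity: 108,400 / 0.97 = 111,800 g product.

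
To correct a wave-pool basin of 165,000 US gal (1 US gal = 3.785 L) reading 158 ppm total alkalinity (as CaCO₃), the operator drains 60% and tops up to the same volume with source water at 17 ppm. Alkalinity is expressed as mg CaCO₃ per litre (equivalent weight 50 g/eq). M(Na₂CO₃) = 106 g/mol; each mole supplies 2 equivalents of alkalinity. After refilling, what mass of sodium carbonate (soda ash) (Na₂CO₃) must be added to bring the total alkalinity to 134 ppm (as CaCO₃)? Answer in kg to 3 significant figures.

40.1 kg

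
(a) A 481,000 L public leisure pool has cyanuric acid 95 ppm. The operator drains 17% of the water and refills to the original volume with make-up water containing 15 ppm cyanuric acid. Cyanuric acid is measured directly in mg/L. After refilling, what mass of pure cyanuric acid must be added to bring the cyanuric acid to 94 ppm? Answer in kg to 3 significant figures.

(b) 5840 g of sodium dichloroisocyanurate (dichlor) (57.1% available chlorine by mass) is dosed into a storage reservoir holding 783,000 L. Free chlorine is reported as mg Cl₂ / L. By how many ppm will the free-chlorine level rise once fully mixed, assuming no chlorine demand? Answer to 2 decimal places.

(a) 6.06 kg; (b) 4.26 ppm

(a) After draining 17% and refilling: 95 × 0.83 + 15 × 0.17 = 81.4 ppm.
(a) Deficit to target: 94 − 81.4 = 12.6 mg/L.
(a) Mass: 12.6 mg/L × 481,000 L = 6061 g cyanuric acid.

(b) Available chlorine delivered: 5840 g × 0.571 = 3335 g as Cl₂.
(b) Concentration rise: 3335 g / 783,000 L = 4.259 mg/L = 4.26 ppm.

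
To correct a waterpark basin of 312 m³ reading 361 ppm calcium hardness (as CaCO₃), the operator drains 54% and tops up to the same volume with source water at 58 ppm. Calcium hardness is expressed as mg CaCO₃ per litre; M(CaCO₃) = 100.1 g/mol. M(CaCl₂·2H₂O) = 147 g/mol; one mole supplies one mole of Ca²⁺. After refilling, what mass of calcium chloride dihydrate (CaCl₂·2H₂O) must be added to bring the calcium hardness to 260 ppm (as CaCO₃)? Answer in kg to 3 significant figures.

Volume: 312 m³ = 312,000 L.
After draining 54% and refilling: 361 × 0.46 + 58 × 0.54 = 197.38 ppm.
Deficit to target: 260 − 197.38 = 62.62 mg/L.
As CaCO₃: 62.62 mg/L × 312,000 L = 19,540 g; ÷ 100.1 = 195.2 mol Ca²⁺.
Mass: 195.2 × 147 = 28,690 g.

28.7 kg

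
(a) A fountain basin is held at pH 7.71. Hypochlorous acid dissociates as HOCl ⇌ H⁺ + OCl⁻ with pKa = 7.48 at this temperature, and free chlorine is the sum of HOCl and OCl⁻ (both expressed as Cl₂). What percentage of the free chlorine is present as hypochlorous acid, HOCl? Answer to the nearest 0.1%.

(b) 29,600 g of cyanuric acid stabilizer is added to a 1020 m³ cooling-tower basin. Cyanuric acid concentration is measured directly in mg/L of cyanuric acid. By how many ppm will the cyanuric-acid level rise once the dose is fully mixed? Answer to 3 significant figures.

(a) 37.1%; (b) 29.0 ppm

(a) [OCl⁻]/[HOCl] = 10^(pH − pKa) = 10^(7.71 − 7.48) = 10^0.23 = 1.698.
(a) Fraction as HOCl = 1 / (1 + 1.698) = 0.3706.

(b) Volume: 1020 m³ = 1,020,000 L.
(b) Rise: 29,600 g / 1,020,000 L × 1000 = 29.02 mg/L.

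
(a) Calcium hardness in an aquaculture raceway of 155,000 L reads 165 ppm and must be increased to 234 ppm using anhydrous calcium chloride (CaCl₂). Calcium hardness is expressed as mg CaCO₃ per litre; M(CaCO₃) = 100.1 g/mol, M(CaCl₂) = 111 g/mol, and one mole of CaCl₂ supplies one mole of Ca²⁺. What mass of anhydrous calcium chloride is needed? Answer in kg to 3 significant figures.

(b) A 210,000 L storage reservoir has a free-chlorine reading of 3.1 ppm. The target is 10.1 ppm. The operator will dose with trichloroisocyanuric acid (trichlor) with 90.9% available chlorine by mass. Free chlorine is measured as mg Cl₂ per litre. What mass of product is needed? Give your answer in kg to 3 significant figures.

(a) Hardness to add: (234 − 165) = 69 mg/L as CaCO₃ × 155,000 L = 10,700 g as CaCO₃.
(a) Moles of Ca²⁺ (1 mol Ca²⁺ ≡ 1 mol CaCO₃): 10,700 / 100.1 g/mol = 106.8 mol.
(a) Mass of CaCl₂: 106.8 × 111 = 11,860 g.

(b) Chlorine deficit: 10.1 − 3.1 = 7 ppm = 7 mg/L as Cl₂.
(b) Cl₂ equivalent needed: 7 mg/L × 210,000 L = 1,470,000 mg = 1470 g.
(b) Product at 90.9% available chlorine: 1470 / 0.909 = 1617 g.

(a) 11.9 kg; (b) 1.62 kg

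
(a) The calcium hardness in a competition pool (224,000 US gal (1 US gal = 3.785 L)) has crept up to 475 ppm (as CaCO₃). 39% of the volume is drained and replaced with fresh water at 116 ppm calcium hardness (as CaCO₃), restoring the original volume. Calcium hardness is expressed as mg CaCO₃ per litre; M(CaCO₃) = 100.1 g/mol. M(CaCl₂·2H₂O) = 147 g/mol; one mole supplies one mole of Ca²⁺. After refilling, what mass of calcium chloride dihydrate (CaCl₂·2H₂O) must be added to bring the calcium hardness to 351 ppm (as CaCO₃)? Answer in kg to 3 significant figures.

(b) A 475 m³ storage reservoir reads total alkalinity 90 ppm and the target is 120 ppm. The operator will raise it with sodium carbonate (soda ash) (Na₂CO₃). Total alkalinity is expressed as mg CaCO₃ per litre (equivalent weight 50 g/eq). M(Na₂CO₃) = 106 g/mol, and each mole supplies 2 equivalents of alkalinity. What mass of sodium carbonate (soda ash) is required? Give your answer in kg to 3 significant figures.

(a) Volume: 224,000 US gal × 3.785 L/gal = 847,840 L.
(a) After draining 39% and refilling: 475 × 0.61 + 116 × 0.39 = 334.99 ppm.
(a) Deficit to target: 351 − 334.99 = 16.01 mg/L.
(a) As CaCO₃: 16.01 mg/L × 847,840 L = 13,570 g; ÷ 100.1 = 135.6 mol Ca²⁺.
(a) Mass: 135.6 × 147 = 19,930 g.

(b) Volume: 475 m³ = 475,000 L.
(b) Alkalinity to add: (120 − 90) = 30 mg/L as CaCO₃ × 475,000 L = 14,250 g as CaCO₃.
(b) Equivalents: 14,250 g ÷ 50 g/eq = 285 eq.
(b) Each mole of Na₂CO₃ supplies 2 eq, so 285 / 2 = 142.5 mol.
(b) Mass: 142.5 mol × 106 g/mol = 15,100 g.

(a) 19.9 kg; (b) 15.1 kg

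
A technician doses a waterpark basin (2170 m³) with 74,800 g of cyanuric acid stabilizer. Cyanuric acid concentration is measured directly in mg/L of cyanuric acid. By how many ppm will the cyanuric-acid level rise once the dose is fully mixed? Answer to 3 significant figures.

34.5 ppm

Volume: 2170 m³ = 2,170,000 L.
Rise: 74,800 g / 2,170,000 L × 1000 = 34.47 mg/L.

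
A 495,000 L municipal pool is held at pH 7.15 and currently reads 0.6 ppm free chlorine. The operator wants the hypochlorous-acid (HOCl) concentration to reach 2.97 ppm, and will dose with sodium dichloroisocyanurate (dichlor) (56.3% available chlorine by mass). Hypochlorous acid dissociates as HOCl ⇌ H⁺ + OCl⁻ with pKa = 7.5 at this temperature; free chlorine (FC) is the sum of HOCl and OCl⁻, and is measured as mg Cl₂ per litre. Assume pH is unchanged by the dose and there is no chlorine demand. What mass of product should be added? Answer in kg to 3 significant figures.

[OCl⁻]/[HOCl] = 10^(pH − pKa) = 10^(7.15 − 7.5) = 0.4467; fraction as HOCl = 1/(1 + 0.4467) = 0.6912.
Free chlorine required for 2.97 ppm HOCl: 2.97 / 0.6912 = 4.297 ppm.
FC to add: 4.297 − 0.6 = 3.697 mg/L as Cl₂.
Cl₂ equivalent: 3.697 mg/L × 495,000 L = 1830 g.
Product at 56.3% available Cl: 1830 / 0.563 = 3250 g.

3.25 kg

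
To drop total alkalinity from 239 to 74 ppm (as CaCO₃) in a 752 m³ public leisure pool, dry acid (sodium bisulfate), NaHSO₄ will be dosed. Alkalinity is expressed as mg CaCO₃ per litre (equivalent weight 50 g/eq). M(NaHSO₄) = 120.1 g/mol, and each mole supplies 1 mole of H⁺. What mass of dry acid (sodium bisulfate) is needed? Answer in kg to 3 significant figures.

298 kg

Volume: 752 m³ = 752,000 L.
Alkalinity to neutralize: (239 − 74) = 165 mg/L as CaCO₃ × 752,000 L = 124,100 g as CaCO₃.
Equivalents of H⁺ required: 124,100 ÷ 50 g/eq = 2482 eq = 2482 mol NaHSO₄.
Mass of NaHSO₄: 2482 × 120.1 = 298,000 g.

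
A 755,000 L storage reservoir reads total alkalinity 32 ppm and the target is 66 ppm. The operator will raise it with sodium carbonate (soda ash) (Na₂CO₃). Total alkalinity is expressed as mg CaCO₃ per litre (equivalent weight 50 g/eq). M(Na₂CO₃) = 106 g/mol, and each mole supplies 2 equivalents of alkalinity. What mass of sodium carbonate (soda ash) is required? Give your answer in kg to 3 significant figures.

27.2 kg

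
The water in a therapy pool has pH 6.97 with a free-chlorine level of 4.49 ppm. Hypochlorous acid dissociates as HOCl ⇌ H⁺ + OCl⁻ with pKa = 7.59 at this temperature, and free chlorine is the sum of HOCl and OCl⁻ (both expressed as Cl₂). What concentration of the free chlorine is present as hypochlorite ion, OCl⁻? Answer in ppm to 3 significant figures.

[OCl⁻]/[HOCl] = 10^(pH − pKa) = 10^(6.97 − 7.59) = 10^-0.62 = 0.2399.
Fraction as HOCl = 1 / (1 + 0.2399) = 0.8065.
OCl⁻ = (1 − 0.8065) × 4.49 ppm = 0.8687 ppm.

0.869 ppm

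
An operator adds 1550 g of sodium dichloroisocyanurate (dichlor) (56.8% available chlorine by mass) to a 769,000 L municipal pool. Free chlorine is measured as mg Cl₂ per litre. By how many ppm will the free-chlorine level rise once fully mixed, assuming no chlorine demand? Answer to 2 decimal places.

Available chlorine delivered: 1550 g × 0.568 = 880.4 g as Cl₂.
Concentration rise: 880.4 g / 769,000 L = 1.145 mg/L = 1.14 ppm.

1.14 ppm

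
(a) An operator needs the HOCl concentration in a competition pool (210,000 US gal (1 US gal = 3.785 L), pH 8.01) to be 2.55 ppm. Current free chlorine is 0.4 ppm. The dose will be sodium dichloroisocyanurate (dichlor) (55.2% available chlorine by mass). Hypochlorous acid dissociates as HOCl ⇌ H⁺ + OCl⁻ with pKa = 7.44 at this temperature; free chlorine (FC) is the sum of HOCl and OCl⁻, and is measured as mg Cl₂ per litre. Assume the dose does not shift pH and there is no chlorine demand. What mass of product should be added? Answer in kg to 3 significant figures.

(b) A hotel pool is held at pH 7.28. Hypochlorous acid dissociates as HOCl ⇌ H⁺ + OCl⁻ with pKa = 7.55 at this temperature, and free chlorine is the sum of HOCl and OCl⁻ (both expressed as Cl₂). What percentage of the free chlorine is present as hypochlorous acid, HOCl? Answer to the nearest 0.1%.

(a) 16.7 kg; (b) 65.1%

(a) Volume: 210,000 US gal × 3.785 L/gal = 794,850 L.
(a) [OCl⁻]/[HOCl] = 10^(pH − pKa) = 10^(8.01 − 7.44) = 3.715; fraction as HOCl = 1/(1 + 3.715) = 0.2121.
(a) Free chlorine required for 2.55 ppm HOCl: 2.55 / 0.2121 = 12.02 ppm.
(a) FC to add: 12.02 − 0.4 = 11.62 mg/L as Cl₂.
(a) Cl₂ equivalent: 11.62 mg/L × 794,850 L = 9239 g.
(a) Product at 55.2% available Cl: 9239 / 0.552 = 16,740 g.

(b) [OCl⁻]/[HOCl] = 10^(pH − pKa) = 10^(7.28 − 7.55) = 10^-0.27 = 0.537.
(b) Fraction as HOCl = 1 / (1 + 0.537) = 0.6506.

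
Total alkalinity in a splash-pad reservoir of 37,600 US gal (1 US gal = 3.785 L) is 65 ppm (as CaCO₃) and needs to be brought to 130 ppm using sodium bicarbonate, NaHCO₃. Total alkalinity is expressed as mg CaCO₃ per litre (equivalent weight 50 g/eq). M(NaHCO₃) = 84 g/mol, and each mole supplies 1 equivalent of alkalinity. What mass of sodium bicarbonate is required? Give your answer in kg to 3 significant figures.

Volume: 37,600 US gal × 3.785 L/gal = 142,316 L.
Alkalinity to add: (130 − 65) = 65 mg/L as CaCO₃ × 142,316 L = 9251 g as CaCO₃.
Equivalents: 9251 g ÷ 50 g/eq = 185 eq.
NaHCO₃ supplies 1 eq per mole → 185 mol.
Mass: 185 mol × 84 g/mol = 15,540 g.

15.5 kg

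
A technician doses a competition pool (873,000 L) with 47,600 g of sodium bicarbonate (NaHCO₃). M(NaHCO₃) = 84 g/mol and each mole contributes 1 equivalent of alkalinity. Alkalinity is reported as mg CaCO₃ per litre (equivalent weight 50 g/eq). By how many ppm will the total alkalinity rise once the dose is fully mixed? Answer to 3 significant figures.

32.5 ppm

Moles of NaHCO₃: 47,600 g ÷ 84 g/mol = 566.7 mol → 566.7 eq of alkalinity.
As CaCO₃: 566.7 eq × 50 g/eq = 28,330 g.
Rise: 28,330 g / 873,000 L × 1000 = 32.46 mg/L.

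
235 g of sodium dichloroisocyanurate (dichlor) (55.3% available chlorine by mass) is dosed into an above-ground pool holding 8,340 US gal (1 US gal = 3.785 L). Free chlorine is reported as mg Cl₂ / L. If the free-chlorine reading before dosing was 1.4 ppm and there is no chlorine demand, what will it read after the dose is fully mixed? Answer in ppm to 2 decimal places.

5.52 ppm

Volume: 8,340 US gal × 3.785 L/gal = 31,567 L.
Available chlorine delivered: 235 g × 0.553 = 130 g as Cl₂.
Concentration rise: 130 g / 31,567 L = 4.117 mg/L = 4.12 ppm.
Final FC: 1.4 + 4.12 = 5.52 ppm.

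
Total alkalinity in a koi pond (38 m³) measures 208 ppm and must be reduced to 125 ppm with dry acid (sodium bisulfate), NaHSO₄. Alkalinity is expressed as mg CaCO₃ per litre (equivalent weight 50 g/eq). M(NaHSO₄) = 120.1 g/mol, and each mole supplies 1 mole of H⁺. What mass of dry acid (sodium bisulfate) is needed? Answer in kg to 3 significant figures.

7.58 kg

Volume: 38 m³ = 38,000 L.
Alkalinity to neutralize: (208 − 125) = 83 mg/L as CaCO₃ × 38,000 L = 3154 g as CaCO₃.
Equivalents of H⁺ required: 3154 ÷ 50 g/eq = 63.08 eq = 63.08 mol NaHSO₄.
Mass of NaHSO₄: 63.08 × 120.1 = 7576 g.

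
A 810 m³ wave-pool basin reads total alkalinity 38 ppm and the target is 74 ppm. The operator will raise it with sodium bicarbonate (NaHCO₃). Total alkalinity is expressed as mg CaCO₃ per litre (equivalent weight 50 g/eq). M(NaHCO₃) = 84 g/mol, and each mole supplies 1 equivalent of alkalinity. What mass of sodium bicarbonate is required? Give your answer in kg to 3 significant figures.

49.0 kg

Volume: 810 m³ = 810,000 L.
Alkalinity to add: (74 − 38) = 36 mg/L as CaCO₃ × 810,000 L = 29,160 g as CaCO₃.
Equivalents: 29,160 g ÷ 50 g/eq = 583.2 eq.
NaHCO₃ supplies 1 eq per mole → 583.2 mol.
Mass: 583.2 mol × 84 g/mol = 48,990 g.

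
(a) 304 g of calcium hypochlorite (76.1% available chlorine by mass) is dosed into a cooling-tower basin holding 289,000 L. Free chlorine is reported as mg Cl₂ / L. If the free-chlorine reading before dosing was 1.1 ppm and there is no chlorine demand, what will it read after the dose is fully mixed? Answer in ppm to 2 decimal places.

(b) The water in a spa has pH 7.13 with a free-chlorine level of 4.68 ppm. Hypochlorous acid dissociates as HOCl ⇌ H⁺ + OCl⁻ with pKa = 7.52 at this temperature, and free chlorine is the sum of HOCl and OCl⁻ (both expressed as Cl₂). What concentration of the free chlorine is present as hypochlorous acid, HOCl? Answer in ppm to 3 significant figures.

(a) 1.90 ppm; (b) 3.33 ppm

(a) Available chlorine delivered: 304 g × 0.761 = 231.3 g as Cl₂.
(a) Concentration rise: 231.3 g / 289,000 L = 0.8005 mg/L = 0.80 ppm.
(a) Final FC: 1.1 + 0.80 = 1.90 ppm.

(b) [OCl⁻]/[HOCl] = 10^(pH − pKa) = 10^(7.13 − 7.52) = 10^-0.39 = 0.4074.
(b) Fraction as HOCl = 1 / (1 + 0.4074) = 0.7105.
(b) HOCl = 0.7105 × 4.68 ppm = 3.325 ppm.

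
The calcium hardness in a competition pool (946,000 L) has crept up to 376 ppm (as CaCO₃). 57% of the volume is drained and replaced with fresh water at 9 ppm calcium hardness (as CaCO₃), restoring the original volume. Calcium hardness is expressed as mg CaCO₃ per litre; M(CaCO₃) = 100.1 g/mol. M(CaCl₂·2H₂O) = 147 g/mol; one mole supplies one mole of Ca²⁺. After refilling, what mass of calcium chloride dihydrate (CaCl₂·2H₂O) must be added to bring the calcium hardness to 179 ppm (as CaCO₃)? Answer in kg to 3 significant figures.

After draining 57% and refilling: 376 × 0.43 + 9 × 0.57 = 166.81 ppm.
Deficit to target: 179 − 166.81 = 12.19 mg/L.
As CaCO₃: 12.19 mg/L × 946,000 L = 11,530 g; ÷ 100.1 = 115.2 mol Ca²⁺.
Mass: 115.2 × 147 = 16,930 g.

16.9 kg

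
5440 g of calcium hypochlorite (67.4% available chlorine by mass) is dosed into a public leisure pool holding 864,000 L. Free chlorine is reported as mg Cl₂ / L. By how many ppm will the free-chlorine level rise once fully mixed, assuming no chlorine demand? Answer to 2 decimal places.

4.24 ppm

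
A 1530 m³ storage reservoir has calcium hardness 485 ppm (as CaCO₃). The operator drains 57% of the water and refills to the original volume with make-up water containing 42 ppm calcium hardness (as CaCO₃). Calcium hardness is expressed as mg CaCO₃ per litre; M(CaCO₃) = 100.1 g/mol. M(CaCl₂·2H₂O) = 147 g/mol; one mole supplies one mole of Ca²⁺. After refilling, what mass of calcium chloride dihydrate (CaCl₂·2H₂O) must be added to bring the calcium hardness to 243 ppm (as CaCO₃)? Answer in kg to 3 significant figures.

23.6 kg

Volume: 1530 m³ = 1,530,000 L.
After draining 57% and refilling: 485 × 0.43 + 42 × 0.57 = 232.49 ppm.
Deficit to target: 243 − 232.49 = 10.51 mg/L.
As CaCO₃: 10.51 mg/L × 1,530,000 L = 16,080 g; ÷ 100.1 = 160.6 mol Ca²⁺.
Mass: 160.6 × 147 = 23,610 g.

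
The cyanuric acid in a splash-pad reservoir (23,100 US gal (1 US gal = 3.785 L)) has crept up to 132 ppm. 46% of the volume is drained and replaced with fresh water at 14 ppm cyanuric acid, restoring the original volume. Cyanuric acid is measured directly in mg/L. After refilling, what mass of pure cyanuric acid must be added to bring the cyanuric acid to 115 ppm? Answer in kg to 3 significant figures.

3.26 kg

Volume: 23,100 US gal × 3.785 L/gal = 87,434 L.
After draining 46% and refilling: 132 × 0.54 + 14 × 0.46 = 77.72 ppm.
Deficit to target: 115 − 77.72 = 37.28 mg/L.
Mass: 37.28 mg/L × 87,434 L = 3260 g cyanuric acid.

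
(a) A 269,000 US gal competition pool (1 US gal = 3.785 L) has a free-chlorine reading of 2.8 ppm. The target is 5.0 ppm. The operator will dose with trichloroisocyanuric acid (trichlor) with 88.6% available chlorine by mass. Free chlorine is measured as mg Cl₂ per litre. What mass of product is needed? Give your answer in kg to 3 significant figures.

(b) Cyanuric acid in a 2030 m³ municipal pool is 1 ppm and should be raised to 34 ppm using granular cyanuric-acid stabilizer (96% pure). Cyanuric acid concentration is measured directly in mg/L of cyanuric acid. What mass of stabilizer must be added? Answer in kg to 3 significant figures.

(a) 2.53 kg; (b) 69.8 kg

(a) Volume: 269,000 US gal × 3.785 L/gal = 1,018,165 L.
(a) Chlorine deficit: 5.0 − 2.8 = 2.2 ppm = 2.2 mg/L as Cl₂.
(a) Cl₂ equivalent needed: 2.2 mg/L × 1,018,165 L = 2,240,000 mg = 2240 g.
(a) Product at 88.6% available chlorine: 2240 / 0.886 = 2528 g.

(b) Volume: 2030 m³ = 2,030,000 L.
(b) CYA to add: (34 − 1) = 33 mg/L × 2,030,000 L = 66,990 g cyanuric acid.
(b) At 96% purity: 66,990 / 0.96 = 69,780 g product.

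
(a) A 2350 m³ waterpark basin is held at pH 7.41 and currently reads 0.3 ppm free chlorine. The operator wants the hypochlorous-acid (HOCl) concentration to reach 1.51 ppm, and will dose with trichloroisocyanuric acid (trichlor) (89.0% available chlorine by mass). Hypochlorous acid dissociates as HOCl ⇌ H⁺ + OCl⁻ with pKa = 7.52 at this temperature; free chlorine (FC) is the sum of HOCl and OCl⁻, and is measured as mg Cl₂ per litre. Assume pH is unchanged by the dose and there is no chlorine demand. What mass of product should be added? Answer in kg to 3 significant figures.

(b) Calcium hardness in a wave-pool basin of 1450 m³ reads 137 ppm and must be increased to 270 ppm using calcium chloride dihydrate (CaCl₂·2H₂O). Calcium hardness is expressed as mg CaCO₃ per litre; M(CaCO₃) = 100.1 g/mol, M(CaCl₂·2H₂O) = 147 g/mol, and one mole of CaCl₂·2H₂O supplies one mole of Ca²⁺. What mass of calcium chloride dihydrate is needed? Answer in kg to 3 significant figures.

(a) 6.29 kg; (b) 283 kg

(a) Volume: 2350 m³ = 2,350,000 L.
(a) [OCl⁻]/[HOCl] = 10^(pH − pKa) = 10^(7.41 − 7.52) = 0.7762; fraction as HOCl = 1/(1 + 0.7762) = 0.563.
(a) Free chlorine required for 1.51 ppm HOCl: 1.51 / 0.563 = 2.682 ppm.
(a) FC to add: 2.682 − 0.3 = 2.382 mg/L as Cl₂.
(a) Cl₂ equivalent: 2.382 mg/L × 2,350,000 L = 5598 g.
(a) Product at 89.0% available Cl: 5598 / 0.89 = 6290 g.

(b) Volume: 1450 m³ = 1,450,000 L.
(b) Hardness to add: (270 − 137) = 133 mg/L as CaCO₃ × 1,450,000 L = 192,800 g as CaCO₃.
(b) Moles of Ca²⁺ (1 mol Ca²⁺ ≡ 1 mol CaCO₃): 192,800 / 100.1 g/mol = 1927 mol.
(b) Mass of CaCl₂·2H₂O: 1927 × 147 = 283,200 g.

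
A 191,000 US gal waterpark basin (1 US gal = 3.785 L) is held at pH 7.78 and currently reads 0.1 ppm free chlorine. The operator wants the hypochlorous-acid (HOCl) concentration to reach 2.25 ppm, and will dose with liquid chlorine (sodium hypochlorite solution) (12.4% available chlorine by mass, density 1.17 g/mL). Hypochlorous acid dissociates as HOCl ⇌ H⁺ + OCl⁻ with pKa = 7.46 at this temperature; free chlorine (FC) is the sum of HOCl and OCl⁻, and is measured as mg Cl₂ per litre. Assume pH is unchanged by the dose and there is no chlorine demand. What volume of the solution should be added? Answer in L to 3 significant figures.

Volume: 191,000 US gal × 3.785 L/gal = 722,935 L.
[OCl⁻]/[HOCl] = 10^(pH − pKa) = 10^(7.78 − 7.46) = 2.089; fraction as HOCl = 1/(1 + 2.089) = 0.3237.
Free chlorine required for 2.25 ppm HOCl: 2.25 / 0.3237 = 6.951 ppm.
FC to add: 6.951 − 0.1 = 6.851 mg/L as Cl₂.
Cl₂ equivalent: 6.851 mg/L × 722,935 L = 4953 g.
Product at 12.4% available Cl: 4953 / 0.124 = 39,940 g.
Volume: 39,940 g ÷ 1.17 g/mL = 34,140 mL.

34.1 L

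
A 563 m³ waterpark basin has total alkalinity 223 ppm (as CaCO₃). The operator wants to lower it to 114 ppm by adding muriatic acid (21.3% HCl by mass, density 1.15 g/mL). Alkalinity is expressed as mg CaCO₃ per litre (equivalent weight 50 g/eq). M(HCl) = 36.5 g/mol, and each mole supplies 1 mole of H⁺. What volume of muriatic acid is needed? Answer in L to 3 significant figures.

183 L

Volume: 563 m³ = 563,000 L.
Alkalinity to neutralize: (223 − 114) = 109 mg/L as CaCO₃ × 563,000 L = 61,370 g as CaCO₃.
Equivalents of H⁺ required: 61,370 ÷ 50 g/eq = 1227 eq = 1227 mol HCl.
Mass of HCl: 1227 × 36.5 = 44,800 g.
Mass of 21.3% solution: 44,800 / 0.213 = 210,300 g.
Volume: 210,300 g ÷ 1.15 g/mL = 182,900 mL.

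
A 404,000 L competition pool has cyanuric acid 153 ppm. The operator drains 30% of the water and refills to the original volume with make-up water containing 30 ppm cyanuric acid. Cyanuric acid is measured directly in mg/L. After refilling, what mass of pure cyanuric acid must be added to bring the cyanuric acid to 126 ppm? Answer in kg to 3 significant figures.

After draining 30% and refilling: 153 × 0.70 + 30 × 0.30 = 116.1 ppm.
Deficit to target: 126 − 116.1 = 9.9 mg/L.
Mass: 9.9 mg/L × 404,000 L = 4000 g cyanuric acid.

4.00 kg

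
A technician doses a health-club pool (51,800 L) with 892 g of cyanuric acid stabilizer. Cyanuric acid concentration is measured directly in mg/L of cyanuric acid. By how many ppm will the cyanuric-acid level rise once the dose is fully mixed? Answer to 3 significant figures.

17.2 ppm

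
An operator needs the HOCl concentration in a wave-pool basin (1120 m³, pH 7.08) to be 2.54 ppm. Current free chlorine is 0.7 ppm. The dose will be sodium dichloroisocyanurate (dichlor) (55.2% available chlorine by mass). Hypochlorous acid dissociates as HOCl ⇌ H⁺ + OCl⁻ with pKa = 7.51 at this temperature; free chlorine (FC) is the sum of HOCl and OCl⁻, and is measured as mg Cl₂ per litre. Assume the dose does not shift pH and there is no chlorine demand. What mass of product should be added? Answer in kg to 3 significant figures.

Volume: 1120 m³ = 1,120,000 L.
[OCl⁻]/[HOCl] = 10^(pH − pKa) = 10^(7.08 − 7.51) = 0.3715; fraction as HOCl = 1/(1 + 0.3715) = 0.7291.
Free chlorine required for 2.54 ppm HOCl: 2.54 / 0.7291 = 3.484 ppm.
FC to add: 3.484 − 0.7 = 2.784 mg/L as Cl₂.
Cl₂ equivalent: 2.784 mg/L × 1,120,000 L = 3118 g.
Product at 55.2% available Cl: 3118 / 0.552 = 5648 g.

5.65 kg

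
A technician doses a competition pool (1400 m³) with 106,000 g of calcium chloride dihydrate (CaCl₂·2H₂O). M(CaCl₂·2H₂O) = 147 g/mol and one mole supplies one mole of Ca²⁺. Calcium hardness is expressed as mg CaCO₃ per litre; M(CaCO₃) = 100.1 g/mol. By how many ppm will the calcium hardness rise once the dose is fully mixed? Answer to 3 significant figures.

51.6 ppm

Volume: 1400 m³ = 1,400,000 L.
Moles of Ca²⁺: 106,000 g ÷ 147 g/mol = 721.1 mol.
As CaCO₃: 721.1 mol × 100.1 g/mol = 72,180 g.
Rise: 72,180 g / 1,400,000 L × 1000 = 51.56 mg/L.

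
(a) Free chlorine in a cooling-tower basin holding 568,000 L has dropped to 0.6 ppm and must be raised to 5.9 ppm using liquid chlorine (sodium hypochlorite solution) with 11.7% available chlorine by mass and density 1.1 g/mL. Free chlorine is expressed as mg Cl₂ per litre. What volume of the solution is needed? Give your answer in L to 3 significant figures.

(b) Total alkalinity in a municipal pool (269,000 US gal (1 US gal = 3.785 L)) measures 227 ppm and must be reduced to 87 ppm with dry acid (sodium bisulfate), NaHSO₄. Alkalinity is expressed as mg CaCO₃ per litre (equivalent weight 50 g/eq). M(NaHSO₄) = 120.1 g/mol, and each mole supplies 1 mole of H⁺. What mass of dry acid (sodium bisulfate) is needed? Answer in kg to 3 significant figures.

(a) Chlorine deficit: 5.9 − 0.6 = 5.3 ppm = 5.3 mg/L as Cl₂.
(a) Cl₂ equivalent needed: 5.3 mg/L × 568,000 L = 3,010,000 mg = 3010 g.
(a) Product at 11.7% available chlorine: 3010 / 0.117 = 25,730 g.
(a) Volume at density 1.1 g/mL: 25,730 g ÷ 1.1 g/mL = 23,390 mL.

(b) Volume: 269,000 US gal × 3.785 L/gal = 1,018,165 L.
(b) Alkalinity to neutralize: (227 − 87) = 140 mg/L as CaCO₃ × 1,018,165 L = 142,500 g as CaCO₃.
(b) Equivalents of H⁺ required: 142,500 ÷ 50 g/eq = 2851 eq = 2851 mol NaHSO₄.
(b) Mass of NaHSO₄: 2851 × 120.1 = 342,400 g.

(a) 23.4 L; (b) 342 kg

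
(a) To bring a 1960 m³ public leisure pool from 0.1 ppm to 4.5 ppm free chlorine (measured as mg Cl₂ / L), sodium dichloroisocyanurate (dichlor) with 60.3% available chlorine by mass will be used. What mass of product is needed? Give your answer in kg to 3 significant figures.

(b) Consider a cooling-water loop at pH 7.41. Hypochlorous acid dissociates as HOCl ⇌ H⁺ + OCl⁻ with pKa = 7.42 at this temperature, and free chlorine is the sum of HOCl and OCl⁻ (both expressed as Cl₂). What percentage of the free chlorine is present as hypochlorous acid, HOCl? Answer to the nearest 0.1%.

(a) Volume: 1960 m³ = 1,960,000 L.
(a) Chlorine deficit: 4.5 − 0.1 = 4.4 ppm = 4.4 mg/L as Cl₂.
(a) Cl₂ equivalent needed: 4.4 mg/L × 1,960,000 L = 8,624,000 mg = 8624 g.
(a) Product at 60.3% available chlorine: 8624 / 0.603 = 14,300 g.

(b) [OCl⁻]/[HOCl] = 10^(pH − pKa) = 10^(7.41 − 7.42) = 10^-0.01 = 0.9772.
(b) Fraction as HOCl = 1 / (1 + 0.9772) = 0.5058.

(a) 14.3 kg; (b) 50.6%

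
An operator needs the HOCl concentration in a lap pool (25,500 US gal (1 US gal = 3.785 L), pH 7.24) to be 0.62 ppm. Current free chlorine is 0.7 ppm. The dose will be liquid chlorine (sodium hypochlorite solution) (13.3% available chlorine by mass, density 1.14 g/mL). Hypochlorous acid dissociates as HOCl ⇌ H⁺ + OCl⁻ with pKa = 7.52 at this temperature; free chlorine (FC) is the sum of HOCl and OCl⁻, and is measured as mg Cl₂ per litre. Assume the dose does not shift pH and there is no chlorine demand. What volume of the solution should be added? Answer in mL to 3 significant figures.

Volume: 25,500 US gal × 3.785 L/gal = 96,518 L.
[OCl⁻]/[HOCl] = 10^(pH − pKa) = 10^(7.24 − 7.52) = 0.5248; fraction as HOCl = 1/(1 + 0.5248) = 0.6558.
Free chlorine required for 0.62 ppm HOCl: 0.62 / 0.6558 = 0.9454 ppm.
FC to add: 0.9454 − 0.7 = 0.2454 mg/L as Cl₂.
Cl₂ equivalent: 0.2454 mg/L × 96,518 L = 23.68 g.
Product at 13.3% available Cl: 23.68 / 0.133 = 178.1 g.
Volume: 178.1 g ÷ 1.14 g/mL = 156.2 mL.

156 mL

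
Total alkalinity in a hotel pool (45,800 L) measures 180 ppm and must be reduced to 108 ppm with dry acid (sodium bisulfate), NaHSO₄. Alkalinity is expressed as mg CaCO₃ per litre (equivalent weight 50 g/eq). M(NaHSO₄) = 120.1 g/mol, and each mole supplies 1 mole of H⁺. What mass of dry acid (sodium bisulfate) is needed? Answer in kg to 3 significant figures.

Alkalinity to neutralize: (180 − 108) = 72 mg/L as CaCO₃ × 45,800 L = 3298 g as CaCO₃.
Equivalents of H⁺ required: 3298 ÷ 50 g/eq = 65.95 eq = 65.95 mol NaHSO₄.
Mass of NaHSO₄: 65.95 × 120.1 = 7921 g.

7.92 kg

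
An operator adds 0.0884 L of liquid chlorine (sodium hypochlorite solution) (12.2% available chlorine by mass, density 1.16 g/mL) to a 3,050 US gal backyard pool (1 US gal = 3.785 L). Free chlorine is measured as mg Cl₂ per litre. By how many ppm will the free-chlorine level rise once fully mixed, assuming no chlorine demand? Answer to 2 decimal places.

1.08 ppm

Volume: 3,050 US gal × 3.785 L/gal = 11,544 L.
Mass of solution: 0.0884 L × 1000 mL/L × 1.16 g/mL = 102.5 g.
Available chlorine delivered: 102.5 g × 0.122 = 12.51 g as Cl₂.
Concentration rise: 12.51 g / 11,544 L = 1.084 mg/L = 1.08 ppm.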